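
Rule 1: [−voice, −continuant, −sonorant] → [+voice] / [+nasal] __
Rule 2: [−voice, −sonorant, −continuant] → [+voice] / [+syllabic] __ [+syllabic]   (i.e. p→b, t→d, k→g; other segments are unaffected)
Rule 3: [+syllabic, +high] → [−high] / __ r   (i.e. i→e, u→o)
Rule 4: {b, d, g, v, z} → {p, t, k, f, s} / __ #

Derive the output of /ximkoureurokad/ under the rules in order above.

Rule 1 (post-nasal voicing): /k/ is a voiceless stop immediately after the nasal /m/, so it voices to [g]. /ximkoureurokad/ → ximgoureurokad.
Rule 2 (intervocalic voicing): /k/ is a voiceless stop between vowels /o/ and /a/, so it voices to [g]. /ximgoureurokad/ → ximgoureurogad.
Rule 3 (pre-rhotic lowering): /u/ is a high vowel immediately before /r/, so it lowers to [o]. /u/ is a high vowel immediately before /r/, so it lowers to [o]. /ximgoureurogad/ → ximgooreorogad.
Rule 4 (final devoicing): /d/ is a voiced obstruent in word-final position, so it devoices to [t]. /ximgooreorogad/ → ximgooreorogat.

ximgooreorogat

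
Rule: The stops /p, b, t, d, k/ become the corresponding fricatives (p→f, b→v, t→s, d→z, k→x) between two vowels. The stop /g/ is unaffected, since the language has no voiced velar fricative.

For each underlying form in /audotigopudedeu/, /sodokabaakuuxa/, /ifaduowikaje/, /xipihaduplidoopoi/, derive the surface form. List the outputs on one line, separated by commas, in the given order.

/audotigopudedeu/: /d/ is a stop between vowels /u/ and /o/, so it spirantizes to the fricative [z]. /t/ is a stop between vowels /o/ and /i/, so it spirantizes to the fricative [s]. /p/ is a stop between vowels /o/ and /u/, so it spirantizes to the fricative [f]. /d/ is a stop between vowels /u/ and /e/, so it spirantizes to the fricative [z]. /d/ is a stop between vowels /e/ and /e/, so it spirantizes to the fricative [z]. → [auzosigofuzezeu].
/sodokabaakuuxa/: /d/ is a stop between vowels /o/ and /o/, so it spirantizes to the fricative [z]. /k/ is a stop between vowels /o/ and /a/, so it spirantizes to the fricative [x]. /b/ is a stop between vowels /a/ and /a/, so it spirantizes to the fricative [v]. /k/ is a stop between vowels /a/ and /u/, so it spirantizes to the fricative [x]. → [sozoxavaaxuuxa].
/ifaduowikaje/: /d/ is a stop between vowels /a/ and /u/, so it spirantizes to the fricative [z]. /k/ is a stop between vowels /i/ and /a/, so it spirantizes to the fricative [x]. → [ifazuowixaje].
/xipihaduplidoopoi/: /p/ is a stop between vowels /i/ and /i/, so it spirantizes to the fricative [f]. /d/ is a stop between vowels /a/ and /u/, so it spirantizes to the fricative [z]. /d/ is a stop between vowels /i/ and /o/, so it spirantizes to the fricative [z]. /p/ is a stop between vowels /o/ and /o/, so it spirantizes to the fricative [f]. → [xifihazuplizoofoi].

auzosigofuzezeu, sozoxavaaxuuxa, ifazuowixaje, xifihazuplizoofoi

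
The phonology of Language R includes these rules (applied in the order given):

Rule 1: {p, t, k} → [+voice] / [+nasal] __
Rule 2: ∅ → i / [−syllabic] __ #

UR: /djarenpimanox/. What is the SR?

Rule 1 (post-nasal voicing): /p/ is a voiceless stop immediately after the nasal /n/, so it voices to [b]. /djarenpimanox/ → djarenbimanox.
Rule 2 (final i-epenthesis): the form ends in the consonant /x/, so [i] is inserted word-finally. /djarenbimanox/ → djarenbimanoxi.

djarenbimanoxi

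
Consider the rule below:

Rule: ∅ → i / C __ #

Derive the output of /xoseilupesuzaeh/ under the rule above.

xoseilupesuzaehi

the form ends in the consonant /h/, so [i] is inserted word-finally.
Surface form: [xoseilupesuzaehi].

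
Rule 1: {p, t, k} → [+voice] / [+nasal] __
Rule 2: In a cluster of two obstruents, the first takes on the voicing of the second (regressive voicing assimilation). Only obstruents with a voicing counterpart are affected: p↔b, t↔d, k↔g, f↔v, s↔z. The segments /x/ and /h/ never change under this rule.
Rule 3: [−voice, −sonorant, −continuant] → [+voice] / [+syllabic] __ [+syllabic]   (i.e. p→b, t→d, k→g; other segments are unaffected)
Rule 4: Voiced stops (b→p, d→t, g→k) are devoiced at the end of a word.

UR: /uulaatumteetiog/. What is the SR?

uulaadumdeediok

Rule 1 (post-nasal voicing): /t/ is a voiceless stop immediately after the nasal /m/, so it voices to [d]. /uulaatumteetiog/ → uulaatumdeetiog.
Rule 2 (regressive voicing assimilation): no segment meets the environment; /uulaatumdeetiog/ is unchanged.
Rule 3 (intervocalic voicing): /t/ is a voiceless stop between vowels /a/ and /u/, so it voices to [d]. /t/ is a voiceless stop between vowels /e/ and /i/, so it voices to [d]. /uulaatumdeetiog/ → uulaadumdeediog.
Rule 4 (final devoicing): /g/ is a voiced stop in word-final position, so it devoices to [k]. /uulaadumdeediog/ → uulaadumdeediok.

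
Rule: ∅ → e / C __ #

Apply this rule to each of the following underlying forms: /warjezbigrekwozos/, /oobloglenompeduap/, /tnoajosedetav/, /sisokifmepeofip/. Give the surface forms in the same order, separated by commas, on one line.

/warjezbigrekwozos/: the form ends in the consonant /s/, so [e] is inserted word-finally. → [warjezbigrekwozose].
/oobloglenompeduap/: the form ends in the consonant /p/, so [e] is inserted word-finally. → [oobloglenompeduape].
/tnoajosedetav/: the form ends in the consonant /v/, so [e] is inserted word-finally. → [tnoajosedetave].
/sisokifmepeofip/: the form ends in the consonant /p/, so [e] is inserted word-finally. → [sisokifmepeofipe].

warjezbigrekwozose, oobloglenompeduape, tnoajosedetave, sisokifmepeofipe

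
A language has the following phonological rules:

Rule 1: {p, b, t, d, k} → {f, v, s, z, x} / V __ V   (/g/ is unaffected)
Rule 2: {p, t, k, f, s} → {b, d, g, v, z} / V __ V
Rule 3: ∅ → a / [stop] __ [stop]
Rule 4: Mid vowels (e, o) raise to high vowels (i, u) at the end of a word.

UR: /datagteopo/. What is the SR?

dazagateovu

Rule 1 (intervocalic spirantization): /t/ is a stop between vowels /a/ and /a/, so it spirantizes to the fricative [s]. /p/ is a stop between vowels /o/ and /o/, so it spirantizes to the fricative [f]. /datagteopo/ → dasagteofo.
Rule 2 (intervocalic voicing): /s/ is a voiceless obstruent between vowels /a/ and /a/, so it voices to [z]. /f/ is a voiceless obstruent between vowels /o/ and /o/, so it voices to [v]. /dasagteofo/ → dazagteovo.
Rule 3 (stop-cluster a-epenthesis): /g/ and /t/ form a stop–stop cluster, so [a] is inserted between them. /dazagteovo/ → dazagateovo.
Rule 4 (final vowel raising): /o/ is a mid vowel in word-final position, so it raises to [u]. /dazagateovo/ → dazagateovu.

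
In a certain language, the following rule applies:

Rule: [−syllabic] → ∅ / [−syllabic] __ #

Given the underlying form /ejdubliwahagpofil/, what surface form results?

No segment of /ejdubliwahagpofil/ meets the structural description of the rule, so the form surfaces unchanged.

ejdubliwahagpofil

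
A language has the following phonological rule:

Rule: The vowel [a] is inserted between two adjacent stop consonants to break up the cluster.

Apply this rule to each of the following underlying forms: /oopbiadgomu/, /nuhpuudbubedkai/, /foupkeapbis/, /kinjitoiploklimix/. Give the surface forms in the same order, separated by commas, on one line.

/oopbiadgomu/: /p/ and /b/ form a stop–stop cluster, so [a] is inserted between them. /d/ and /g/ form a stop–stop cluster, so [a] is inserted between them. → [oopabiadagomu].
/nuhpuudbubedkai/: /d/ and /b/ form a stop–stop cluster, so [a] is inserted between them. /d/ and /k/ form a stop–stop cluster, so [a] is inserted between them. → [nuhpuudabubedakai].
/foupkeapbis/: /p/ and /k/ form a stop–stop cluster, so [a] is inserted between them. /p/ and /b/ form a stop–stop cluster, so [a] is inserted between them. → [foupakeapabis].
/kinjitoiploklimix/: the rule's environment is not met; surfaces unchanged as [kinjitoiploklimix].

oopabiadagomu, nuhpuudabubedakai, foupakeapabis, kinjitoiploklimix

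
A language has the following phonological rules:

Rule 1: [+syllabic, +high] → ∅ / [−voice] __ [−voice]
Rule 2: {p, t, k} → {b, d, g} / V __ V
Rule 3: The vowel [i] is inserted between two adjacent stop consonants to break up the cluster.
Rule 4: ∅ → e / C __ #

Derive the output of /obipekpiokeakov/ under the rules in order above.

obibekipiogeagove

Rule 1 (high vowel syncope): no segment meets the environment; /obipekpiokeakov/ is unchanged.
Rule 2 (intervocalic voicing): /p/ is a voiceless stop between vowels /i/ and /e/, so it voices to [b]. /k/ is a voiceless stop between vowels /o/ and /e/, so it voices to [g]. /k/ is a voiceless stop between vowels /a/ and /o/, so it voices to [g]. /obipekpiokeakov/ → obibekpiogeagov.
Rule 3 (stop-cluster i-epenthesis): /k/ and /p/ form a stop–stop cluster, so [i] is inserted between them. /obibekpiogeagov/ → obibekipiogeagov.
Rule 4 (final e-epenthesis): the form ends in the consonant /v/, so [e] is inserted word-finally. /obibekipiogeagov/ → obibekipiogeagove.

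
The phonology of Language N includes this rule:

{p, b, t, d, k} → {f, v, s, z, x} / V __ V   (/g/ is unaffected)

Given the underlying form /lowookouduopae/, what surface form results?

/k/ is a stop between vowels /o/ and /o/, so it spirantizes to the fricative [x].
/d/ is a stop between vowels /u/ and /u/, so it spirantizes to the fricative [z].
/p/ is a stop between vowels /o/ and /a/, so it spirantizes to the fricative [f].
Surface form: [lowooxouzuofae].

lowooxouzuofae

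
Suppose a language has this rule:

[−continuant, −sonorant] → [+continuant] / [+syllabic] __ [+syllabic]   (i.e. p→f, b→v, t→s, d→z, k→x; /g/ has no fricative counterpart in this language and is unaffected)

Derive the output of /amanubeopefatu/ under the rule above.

amanuveofefasu

/b/ is a stop between vowels /u/ and /e/, so it spirantizes to the fricative [v].
/p/ is a stop between vowels /o/ and /e/, so it spirantizes to the fricative [f].
/t/ is a stop between vowels /a/ and /u/, so it spirantizes to the fricative [s].
Surface form: [amanuveofefasu].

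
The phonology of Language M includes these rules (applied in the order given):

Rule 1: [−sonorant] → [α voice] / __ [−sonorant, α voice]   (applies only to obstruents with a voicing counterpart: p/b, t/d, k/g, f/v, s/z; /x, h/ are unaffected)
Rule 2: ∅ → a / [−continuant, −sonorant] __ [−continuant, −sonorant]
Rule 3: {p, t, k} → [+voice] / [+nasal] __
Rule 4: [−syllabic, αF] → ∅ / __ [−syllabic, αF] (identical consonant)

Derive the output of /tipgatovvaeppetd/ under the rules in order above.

Rule 1 (regressive voicing assimilation): /p/ precedes the voiced obstruent /g/, so it voices to [b] by assimilation. /t/ precedes the voiced obstruent /d/, so it voices to [d] by assimilation. /tipgatovvaeppetd/ → tibgatovvaeppedd.
Rule 2 (stop-cluster a-epenthesis): /b/ and /g/ form a stop–stop cluster, so [a] is inserted between them. /p/ and /p/ form a stop–stop cluster, so [a] is inserted between them. /d/ and /d/ form a stop–stop cluster, so [a] is inserted between them. /tibgatovvaeppedd/ → tibagatovvaepapedad.
Rule 3 (post-nasal voicing): no segment meets the environment; /tibagatovvaepapedad/ is unchanged.
Rule 4 (degemination): /vv/ is a geminate; the first /v/ deletes. /tibagatovvaepapedad/ → tibagatovaepapedad.

tibagatovaepapedad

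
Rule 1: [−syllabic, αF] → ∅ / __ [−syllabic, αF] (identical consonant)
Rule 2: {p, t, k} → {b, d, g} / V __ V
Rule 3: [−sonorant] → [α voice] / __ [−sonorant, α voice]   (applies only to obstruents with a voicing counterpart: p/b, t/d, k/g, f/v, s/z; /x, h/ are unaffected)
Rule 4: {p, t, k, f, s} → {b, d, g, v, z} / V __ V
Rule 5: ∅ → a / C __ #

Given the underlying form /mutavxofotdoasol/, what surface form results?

Rule 1 (degemination): no segment meets the environment; /mutavxofotdoasol/ is unchanged.
Rule 2 (intervocalic voicing): /t/ is a voiceless stop between vowels /u/ and /a/, so it voices to [d]. /mutavxofotdoasol/ → mudavxofotdoasol.
Rule 3 (regressive voicing assimilation): /v/ precedes the voiceless obstruent /x/, so it devoices to [f] by assimilation. /t/ precedes the voiced obstruent /d/, so it voices to [d] by assimilation. /mudavxofotdoasol/ → mudafxofoddoasol.
Rule 4 (intervocalic voicing): /f/ is a voiceless obstruent between vowels /o/ and /o/, so it voices to [v]. /s/ is a voiceless obstruent between vowels /a/ and /o/, so it voices to [z]. /mudafxofoddoasol/ → mudafxovoddoazol.
Rule 5 (final a-epenthesis): the form ends in the consonant /l/, so [a] is inserted word-finally. /mudafxovoddoazol/ → mudafxovoddoazola.

mudafxovoddoazola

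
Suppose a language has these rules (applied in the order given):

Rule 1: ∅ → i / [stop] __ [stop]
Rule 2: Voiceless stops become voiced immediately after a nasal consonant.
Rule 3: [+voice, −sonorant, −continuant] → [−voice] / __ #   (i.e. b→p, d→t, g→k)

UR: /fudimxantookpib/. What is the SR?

Rule 1 (stop-cluster i-epenthesis): /k/ and /p/ form a stop–stop cluster, so [i] is inserted between them. /fudimxantookpib/ → fudimxantookipib.
Rule 2 (post-nasal voicing): /t/ is a voiceless stop immediately after the nasal /n/, so it voices to [d]. /fudimxantookipib/ → fudimxandookipib.
Rule 3 (final devoicing): /b/ is a voiced stop in word-final position, so it devoices to [p]. /fudimxandookipib/ → fudimxandookipip.

fudimxandookipip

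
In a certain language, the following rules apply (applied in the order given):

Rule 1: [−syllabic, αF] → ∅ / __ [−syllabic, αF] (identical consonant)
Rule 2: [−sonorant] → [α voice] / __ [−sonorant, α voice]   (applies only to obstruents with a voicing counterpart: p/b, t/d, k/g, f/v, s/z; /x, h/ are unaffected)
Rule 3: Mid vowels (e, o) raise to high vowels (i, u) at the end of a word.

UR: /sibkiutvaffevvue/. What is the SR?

sipkiudvafevui

Rule 1 (degemination): /ff/ is a geminate; the first /f/ deletes. /vv/ is a geminate; the first /v/ deletes. /sibkiutvaffevvue/ → sibkiutvafevue.
Rule 2 (regressive voicing assimilation): /b/ precedes the voiceless obstruent /k/, so it devoices to [p] by assimilation. /t/ precedes the voiced obstruent /v/, so it voices to [d] by assimilation. /sibkiutvafevue/ → sipkiudvafevue.
Rule 3 (final vowel raising): /e/ is a mid vowel in word-final position, so it raises to [i]. /sipkiudvafevue/ → sipkiudvafevui.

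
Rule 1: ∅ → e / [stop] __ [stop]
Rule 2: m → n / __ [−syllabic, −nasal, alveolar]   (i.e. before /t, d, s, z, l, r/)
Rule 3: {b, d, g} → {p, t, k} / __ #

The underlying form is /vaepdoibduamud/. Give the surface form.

Rule 1 (stop-cluster e-epenthesis): /p/ and /d/ form a stop–stop cluster, so [e] is inserted between them. /b/ and /d/ form a stop–stop cluster, so [e] is inserted between them. /vaepdoibduamud/ → vaepedoibeduamud.
Rule 2 (nasal place assimilation): no segment meets the environment; /vaepedoibeduamud/ is unchanged.
Rule 3 (final devoicing): /d/ is a voiced stop in word-final position, so it devoices to [t]. /vaepedoibeduamud/ → vaepedoibeduamut.

vaepedoibeduamut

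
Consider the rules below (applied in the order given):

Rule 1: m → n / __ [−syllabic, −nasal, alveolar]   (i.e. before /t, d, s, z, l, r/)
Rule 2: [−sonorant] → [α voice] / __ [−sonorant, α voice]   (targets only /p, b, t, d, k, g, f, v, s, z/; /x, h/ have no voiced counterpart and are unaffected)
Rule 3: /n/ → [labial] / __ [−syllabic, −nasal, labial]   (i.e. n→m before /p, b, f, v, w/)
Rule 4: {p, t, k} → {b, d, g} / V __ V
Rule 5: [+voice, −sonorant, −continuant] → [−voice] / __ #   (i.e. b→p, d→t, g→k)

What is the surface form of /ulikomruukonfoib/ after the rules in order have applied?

uligonruugomfoip

Rule 1 (nasal place assimilation): /m/ precedes the alveolar consonant /r/, so it assimilates in place to [n]. /ulikomruukonfoib/ → ulikonruukonfoib.
Rule 2 (regressive voicing assimilation): no segment meets the environment; /ulikonruukonfoib/ is unchanged.
Rule 3 (nasal place assimilation): /n/ precedes the labial consonant /f/, so it assimilates in place to [m]. /ulikonruukonfoib/ → ulikonruukomfoib.
Rule 4 (intervocalic voicing): /k/ is a voiceless stop between vowels /i/ and /o/, so it voices to [g]. /k/ is a voiceless stop between vowels /u/ and /o/, so it voices to [g]. /ulikonruukomfoib/ → uligonruugomfoib.
Rule 5 (final devoicing): /b/ is a voiced stop in word-final position, so it devoices to [p]. /uligonruugomfoib/ → uligonruugomfoip.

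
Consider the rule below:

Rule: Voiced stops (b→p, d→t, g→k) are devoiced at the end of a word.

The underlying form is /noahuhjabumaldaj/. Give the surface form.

No segment of /noahuhjabumaldaj/ meets the structural description of the rule, so the form surfaces unchanged.

noahuhjabumaldaj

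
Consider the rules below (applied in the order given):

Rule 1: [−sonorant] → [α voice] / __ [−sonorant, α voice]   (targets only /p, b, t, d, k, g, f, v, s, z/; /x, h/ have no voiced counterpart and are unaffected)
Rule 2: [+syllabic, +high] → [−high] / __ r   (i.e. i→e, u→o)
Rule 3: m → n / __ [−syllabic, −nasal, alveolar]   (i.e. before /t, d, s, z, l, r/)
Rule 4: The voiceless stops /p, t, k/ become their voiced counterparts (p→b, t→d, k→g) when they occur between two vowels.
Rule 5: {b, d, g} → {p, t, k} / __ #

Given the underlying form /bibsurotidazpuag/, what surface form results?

bipsorodidaspuak

Rule 1 (regressive voicing assimilation): /b/ precedes the voiceless obstruent /s/, so it devoices to [p] by assimilation. /z/ precedes the voiceless obstruent /p/, so it devoices to [s] by assimilation. /bibsurotidazpuag/ → bipsurotidaspuag.
Rule 2 (pre-rhotic lowering): /u/ is a high vowel immediately before /r/, so it lowers to [o]. /bipsurotidaspuag/ → bipsorotidaspuag.
Rule 3 (nasal place assimilation): no segment meets the environment; /bipsorotidaspuag/ is unchanged.
Rule 4 (intervocalic voicing): /t/ is a voiceless stop between vowels /o/ and /i/, so it voices to [d]. /bipsorotidaspuag/ → bipsorodidaspuag.
Rule 5 (final devoicing): /g/ is a voiced stop in word-final position, so it devoices to [k]. /bipsorodidaspuag/ → bipsorodidaspuak.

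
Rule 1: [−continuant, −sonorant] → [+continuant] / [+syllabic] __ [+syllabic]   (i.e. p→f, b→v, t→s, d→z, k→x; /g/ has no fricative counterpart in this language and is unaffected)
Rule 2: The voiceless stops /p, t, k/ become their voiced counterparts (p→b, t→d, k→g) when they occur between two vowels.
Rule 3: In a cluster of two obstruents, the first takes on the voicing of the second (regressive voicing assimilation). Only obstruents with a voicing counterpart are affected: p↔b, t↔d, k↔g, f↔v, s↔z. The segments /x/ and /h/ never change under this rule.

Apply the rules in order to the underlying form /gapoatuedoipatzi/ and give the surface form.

Rule 1 (intervocalic spirantization): /p/ is a stop between vowels /a/ and /o/, so it spirantizes to the fricative [f]. /t/ is a stop between vowels /a/ and /u/, so it spirantizes to the fricative [s]. /d/ is a stop between vowels /e/ and /o/, so it spirantizes to the fricative [z]. /p/ is a stop between vowels /i/ and /a/, so it spirantizes to the fricative [f]. /gapoatuedoipatzi/ → gafoasuezoifatzi.
Rule 2 (intervocalic voicing): no segment meets the environment; /gafoasuezoifatzi/ is unchanged.
Rule 3 (regressive voicing assimilation): /t/ precedes the voiced obstruent /z/, so it voices to [d] by assimilation. /gafoasuezoifatzi/ → gafoasuezoifadzi.

gafoasuezoifadzi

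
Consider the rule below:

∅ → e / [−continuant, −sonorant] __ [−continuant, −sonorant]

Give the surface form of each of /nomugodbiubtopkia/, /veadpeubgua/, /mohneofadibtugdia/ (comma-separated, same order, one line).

/nomugodbiubtopkia/: /d/ and /b/ form a stop–stop cluster, so [e] is inserted between them. /b/ and /t/ form a stop–stop cluster, so [e] is inserted between them. /p/ and /k/ form a stop–stop cluster, so [e] is inserted between them. → [nomugodebiubetopekia].
/veadpeubgua/: /d/ and /p/ form a stop–stop cluster, so [e] is inserted between them. /b/ and /g/ form a stop–stop cluster, so [e] is inserted between them. → [veadepeubegua].
/mohneofadibtugdia/: /b/ and /t/ form a stop–stop cluster, so [e] is inserted between them. /g/ and /d/ form a stop–stop cluster, so [e] is inserted between them. → [mohneofadibetugedia].

nomugodebiubetopekia, veadepeubegua, mohneofadibetugedia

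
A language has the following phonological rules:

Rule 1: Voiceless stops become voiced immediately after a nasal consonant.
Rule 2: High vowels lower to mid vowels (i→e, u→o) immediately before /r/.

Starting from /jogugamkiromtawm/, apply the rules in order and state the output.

jogugamgeromdawm

Rule 1 (post-nasal voicing): /k/ is a voiceless stop immediately after the nasal /m/, so it voices to [g]. /t/ is a voiceless stop immediately after the nasal /m/, so it voices to [d]. /jogugamkiromtawm/ → jogugamgiromdawm.
Rule 2 (pre-rhotic lowering): /i/ is a high vowel immediately before /r/, so it lowers to [e]. /jogugamgiromdawm/ → jogugamgeromdawm.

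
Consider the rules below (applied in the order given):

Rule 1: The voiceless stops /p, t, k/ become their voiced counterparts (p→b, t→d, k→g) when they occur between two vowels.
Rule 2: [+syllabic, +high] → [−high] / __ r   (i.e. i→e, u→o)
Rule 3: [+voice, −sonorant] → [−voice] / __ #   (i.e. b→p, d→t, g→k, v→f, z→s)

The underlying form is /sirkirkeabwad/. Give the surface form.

Rule 1 (intervocalic voicing): no segment meets the environment; /sirkirkeabwad/ is unchanged.
Rule 2 (pre-rhotic lowering): /i/ is a high vowel immediately before /r/, so it lowers to [e]. /i/ is a high vowel immediately before /r/, so it lowers to [e]. /sirkirkeabwad/ → serkerkeabwad.
Rule 3 (final devoicing): /d/ is a voiced obstruent in word-final position, so it devoices to [t]. /serkerkeabwad/ → serkerkeabwat.

serkerkeabwat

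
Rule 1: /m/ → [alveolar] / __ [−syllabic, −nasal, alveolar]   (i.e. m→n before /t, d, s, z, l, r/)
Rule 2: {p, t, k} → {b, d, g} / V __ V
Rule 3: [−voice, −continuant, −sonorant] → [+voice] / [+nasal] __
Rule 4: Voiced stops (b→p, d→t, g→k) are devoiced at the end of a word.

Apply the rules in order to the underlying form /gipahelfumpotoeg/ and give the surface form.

gibahelfumbodoek

Rule 1 (nasal place assimilation): no segment meets the environment; /gipahelfumpotoeg/ is unchanged.
Rule 2 (intervocalic voicing): /p/ is a voiceless stop between vowels /i/ and /a/, so it voices to [b]. /t/ is a voiceless stop between vowels /o/ and /o/, so it voices to [d]. /gipahelfumpotoeg/ → gibahelfumpodoeg.
Rule 3 (post-nasal voicing): /p/ is a voiceless stop immediately after the nasal /m/, so it voices to [b]. /gibahelfumpodoeg/ → gibahelfumbodoeg.
Rule 4 (final devoicing): /g/ is a voiced stop in word-final position, so it devoices to [k]. /gibahelfumbodoeg/ → gibahelfumbodoek.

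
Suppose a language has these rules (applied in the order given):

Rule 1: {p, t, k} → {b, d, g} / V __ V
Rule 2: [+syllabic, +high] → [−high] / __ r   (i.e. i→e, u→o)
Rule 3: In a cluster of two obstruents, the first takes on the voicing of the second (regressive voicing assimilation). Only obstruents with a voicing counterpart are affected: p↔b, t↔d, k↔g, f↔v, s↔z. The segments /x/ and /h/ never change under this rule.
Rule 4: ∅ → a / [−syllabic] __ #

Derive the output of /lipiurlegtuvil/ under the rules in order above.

libiorlektuvila

Rule 1 (intervocalic voicing): /p/ is a voiceless stop between vowels /i/ and /i/, so it voices to [b]. /lipiurlegtuvil/ → libiurlegtuvil.
Rule 2 (pre-rhotic lowering): /u/ is a high vowel immediately before /r/, so it lowers to [o]. /libiurlegtuvil/ → libiorlegtuvil.
Rule 3 (regressive voicing assimilation): /g/ precedes the voiceless obstruent /t/, so it devoices to [k] by assimilation. /libiorlegtuvil/ → libiorlektuvil.
Rule 4 (final a-epenthesis): the form ends in the consonant /l/, so [a] is inserted word-finally. /libiorlektuvil/ → libiorlektuvila.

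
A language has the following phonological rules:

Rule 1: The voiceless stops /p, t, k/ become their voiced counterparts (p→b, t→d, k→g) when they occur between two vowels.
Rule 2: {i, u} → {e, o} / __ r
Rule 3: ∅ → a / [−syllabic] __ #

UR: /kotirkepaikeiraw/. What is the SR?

koderkebaigeerawa

Rule 1 (intervocalic voicing): /t/ is a voiceless stop between vowels /o/ and /i/, so it voices to [d]. /p/ is a voiceless stop between vowels /e/ and /a/, so it voices to [b]. /k/ is a voiceless stop between vowels /i/ and /e/, so it voices to [g]. /kotirkepaikeiraw/ → kodirkebaigeiraw.
Rule 2 (pre-rhotic lowering): /i/ is a high vowel immediately before /r/, so it lowers to [e]. /i/ is a high vowel immediately before /r/, so it lowers to [e]. /kodirkebaigeiraw/ → koderkebaigeeraw.
Rule 3 (final a-epenthesis): the form ends in the consonant /w/, so [a] is inserted word-finally. /koderkebaigeeraw/ → koderkebaigeerawa.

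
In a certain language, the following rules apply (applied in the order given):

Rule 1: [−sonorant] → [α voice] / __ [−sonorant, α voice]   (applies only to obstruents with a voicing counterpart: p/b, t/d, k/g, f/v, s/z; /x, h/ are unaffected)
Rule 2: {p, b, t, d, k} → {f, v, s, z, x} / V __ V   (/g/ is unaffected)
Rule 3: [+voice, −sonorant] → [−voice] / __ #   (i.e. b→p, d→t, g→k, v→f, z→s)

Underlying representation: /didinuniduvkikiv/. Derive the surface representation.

Rule 1 (regressive voicing assimilation): /v/ precedes the voiceless obstruent /k/, so it devoices to [f] by assimilation. /didinuniduvkikiv/ → didinunidufkikiv.
Rule 2 (intervocalic spirantization): /d/ is a stop between vowels /i/ and /i/, so it spirantizes to the fricative [z]. /d/ is a stop between vowels /i/ and /u/, so it spirantizes to the fricative [z]. /k/ is a stop between vowels /i/ and /i/, so it spirantizes to the fricative [x]. /didinunidufkikiv/ → dizinunizufkixiv.
Rule 3 (final devoicing): /v/ is a voiced obstruent in word-final position, so it devoices to [f]. /dizinunizufkixiv/ → dizinunizufkixif.

dizinunizufkixif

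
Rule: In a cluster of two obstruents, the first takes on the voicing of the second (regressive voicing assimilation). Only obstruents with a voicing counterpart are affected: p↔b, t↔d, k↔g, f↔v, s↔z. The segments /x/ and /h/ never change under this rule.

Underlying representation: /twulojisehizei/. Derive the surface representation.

No segment of /twulojisehizei/ meets the structural description of the rule, so the form surfaces unchanged.

twulojisehizei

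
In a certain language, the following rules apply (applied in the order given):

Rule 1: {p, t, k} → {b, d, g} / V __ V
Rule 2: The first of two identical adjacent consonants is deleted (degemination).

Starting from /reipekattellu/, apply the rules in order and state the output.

reibegatelu

Rule 1 (intervocalic voicing): /p/ is a voiceless stop between vowels /i/ and /e/, so it voices to [b]. /k/ is a voiceless stop between vowels /e/ and /a/, so it voices to [g]. /reipekattellu/ → reibegattellu.
Rule 2 (degemination): /tt/ is a geminate; the first /t/ deletes. /ll/ is a geminate; the first /l/ deletes. /reibegattellu/ → reibegatelu.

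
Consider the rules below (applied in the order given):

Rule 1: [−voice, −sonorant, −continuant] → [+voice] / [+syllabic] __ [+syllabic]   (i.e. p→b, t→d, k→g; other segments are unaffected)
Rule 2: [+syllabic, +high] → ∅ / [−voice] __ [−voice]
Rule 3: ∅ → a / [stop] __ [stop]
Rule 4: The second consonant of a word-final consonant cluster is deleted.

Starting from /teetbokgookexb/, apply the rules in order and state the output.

teetabokagoogex

Rule 1 (intervocalic voicing): /k/ is a voiceless stop between vowels /o/ and /e/, so it voices to [g]. /teetbokgookexb/ → teetbokgoogexb.
Rule 2 (high vowel syncope): no segment meets the environment; /teetbokgoogexb/ is unchanged.
Rule 3 (stop-cluster a-epenthesis): /t/ and /b/ form a stop–stop cluster, so [a] is inserted between them. /k/ and /g/ form a stop–stop cluster, so [a] is inserted between them. /teetbokgoogexb/ → teetabokagoogexb.
Rule 4 (final cluster simplification): /b/ is the second consonant of a word-final cluster /xb/, so it deletes. /teetabokagoogexb/ → teetabokagoogex.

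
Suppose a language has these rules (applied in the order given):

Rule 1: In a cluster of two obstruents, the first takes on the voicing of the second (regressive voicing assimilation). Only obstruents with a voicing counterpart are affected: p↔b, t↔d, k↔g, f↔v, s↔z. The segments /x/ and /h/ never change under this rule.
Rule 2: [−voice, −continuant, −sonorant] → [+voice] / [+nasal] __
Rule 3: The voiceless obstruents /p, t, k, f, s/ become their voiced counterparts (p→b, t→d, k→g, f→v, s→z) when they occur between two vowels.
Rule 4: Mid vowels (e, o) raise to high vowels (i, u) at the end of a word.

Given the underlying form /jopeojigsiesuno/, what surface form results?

jobeojiksiezunu

Rule 1 (regressive voicing assimilation): /g/ precedes the voiceless obstruent /s/, so it devoices to [k] by assimilation. /jopeojigsiesuno/ → jopeojiksiesuno.
Rule 2 (post-nasal voicing): no segment meets the environment; /jopeojiksiesuno/ is unchanged.
Rule 3 (intervocalic voicing): /p/ is a voiceless obstruent between vowels /o/ and /e/, so it voices to [b]. /s/ is a voiceless obstruent between vowels /e/ and /u/, so it voices to [z]. /jopeojiksiesuno/ → jobeojiksiezuno.
Rule 4 (final vowel raising): /o/ is a mid vowel in word-final position, so it raises to [u]. /jobeojiksiezuno/ → jobeojiksiezunu.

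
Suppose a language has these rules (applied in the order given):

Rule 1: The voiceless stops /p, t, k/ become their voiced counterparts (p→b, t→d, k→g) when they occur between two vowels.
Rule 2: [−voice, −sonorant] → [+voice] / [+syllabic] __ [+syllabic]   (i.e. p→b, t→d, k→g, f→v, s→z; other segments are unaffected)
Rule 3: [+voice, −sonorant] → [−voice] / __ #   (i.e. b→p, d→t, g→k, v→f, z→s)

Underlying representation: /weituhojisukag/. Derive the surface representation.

Rule 1 (intervocalic voicing): /t/ is a voiceless stop between vowels /i/ and /u/, so it voices to [d]. /k/ is a voiceless stop between vowels /u/ and /a/, so it voices to [g]. /weituhojisukag/ → weiduhojisugag.
Rule 2 (intervocalic voicing): /s/ is a voiceless obstruent between vowels /i/ and /u/, so it voices to [z]. /weiduhojisugag/ → weiduhojizugag.
Rule 3 (final devoicing): /g/ is a voiced obstruent in word-final position, so it devoices to [k]. /weiduhojizugag/ → weiduhojizugak.

weiduhojizugak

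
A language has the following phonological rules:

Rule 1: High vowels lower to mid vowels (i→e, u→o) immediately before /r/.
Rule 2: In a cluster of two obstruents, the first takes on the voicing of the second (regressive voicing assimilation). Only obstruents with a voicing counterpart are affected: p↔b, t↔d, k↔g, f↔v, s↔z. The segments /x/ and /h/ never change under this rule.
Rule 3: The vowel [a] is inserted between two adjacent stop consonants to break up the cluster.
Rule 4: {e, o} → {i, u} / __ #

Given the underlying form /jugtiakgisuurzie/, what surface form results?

jukatiagagisuorzii

Rule 1 (pre-rhotic lowering): /u/ is a high vowel immediately before /r/, so it lowers to [o]. /jugtiakgisuurzie/ → jugtiakgisuorzie.
Rule 2 (regressive voicing assimilation): /g/ precedes the voiceless obstruent /t/, so it devoices to [k] by assimilation. /k/ precedes the voiced obstruent /g/, so it voices to [g] by assimilation. /jugtiakgisuorzie/ → juktiaggisuorzie.
Rule 3 (stop-cluster a-epenthesis): /k/ and /t/ form a stop–stop cluster, so [a] is inserted between them. /g/ and /g/ form a stop–stop cluster, so [a] is inserted between them. /juktiaggisuorzie/ → jukatiagagisuorzie.
Rule 4 (final vowel raising): /e/ is a mid vowel in word-final position, so it raises to [i]. /jukatiagagisuorzie/ → jukatiagagisuorzii.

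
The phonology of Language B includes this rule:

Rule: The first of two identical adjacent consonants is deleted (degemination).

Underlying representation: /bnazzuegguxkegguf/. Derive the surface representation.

/zz/ is a geminate; the first /z/ deletes.
/gg/ is a geminate; the first /g/ deletes.
/gg/ is a geminate; the first /g/ deletes.
The other instances of /b/, /n/, /z/, /g/, /x/, /k/, /f/ do not occur in the required environment and remain unchanged.
Surface form: [bnazueguxkeguf].

bnazueguxkeguf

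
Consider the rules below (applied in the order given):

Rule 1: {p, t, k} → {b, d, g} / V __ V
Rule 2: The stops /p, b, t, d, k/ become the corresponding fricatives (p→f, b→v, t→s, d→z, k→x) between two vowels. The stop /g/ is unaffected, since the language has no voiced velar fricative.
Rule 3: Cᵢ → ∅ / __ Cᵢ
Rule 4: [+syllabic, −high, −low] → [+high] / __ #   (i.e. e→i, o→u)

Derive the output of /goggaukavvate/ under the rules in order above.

Rule 1 (intervocalic voicing): /k/ is a voiceless stop between vowels /u/ and /a/, so it voices to [g]. /t/ is a voiceless stop between vowels /a/ and /e/, so it voices to [d]. /goggaukavvate/ → goggaugavvade.
Rule 2 (intervocalic spirantization): /d/ is a stop between vowels /a/ and /e/, so it spirantizes to the fricative [z]. /goggaugavvade/ → goggaugavvaze.
Rule 3 (degemination): /gg/ is a geminate; the first /g/ deletes. /vv/ is a geminate; the first /v/ deletes. /goggaugavvaze/ → gogaugavaze.
Rule 4 (final vowel raising): /e/ is a mid vowel in word-final position, so it raises to [i]. /gogaugavaze/ → gogaugavazi.

gogaugavazi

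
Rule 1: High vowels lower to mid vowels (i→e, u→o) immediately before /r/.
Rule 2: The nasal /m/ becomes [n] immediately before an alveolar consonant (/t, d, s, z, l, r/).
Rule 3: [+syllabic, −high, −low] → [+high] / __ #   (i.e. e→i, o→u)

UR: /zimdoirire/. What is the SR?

Rule 1 (pre-rhotic lowering): /i/ is a high vowel immediately before /r/, so it lowers to [e]. /i/ is a high vowel immediately before /r/, so it lowers to [e]. /zimdoirire/ → zimdoerere.
Rule 2 (nasal place assimilation): /m/ precedes the alveolar consonant /d/, so it assimilates in place to [n]. /zimdoerere/ → zindoerere.
Rule 3 (final vowel raising): /e/ is a mid vowel in word-final position, so it raises to [i]. /zindoerere/ → zindoereri.

zindoereri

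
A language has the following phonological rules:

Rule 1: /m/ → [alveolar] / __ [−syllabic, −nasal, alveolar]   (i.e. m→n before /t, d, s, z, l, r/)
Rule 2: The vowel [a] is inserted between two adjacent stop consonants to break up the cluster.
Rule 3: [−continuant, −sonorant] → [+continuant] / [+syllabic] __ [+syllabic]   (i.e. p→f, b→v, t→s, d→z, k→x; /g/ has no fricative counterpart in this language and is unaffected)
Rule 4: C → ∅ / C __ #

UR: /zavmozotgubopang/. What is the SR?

zavmozosaguvofan

Rule 1 (nasal place assimilation): no segment meets the environment; /zavmozotgubopang/ is unchanged.
Rule 2 (stop-cluster a-epenthesis): /t/ and /g/ form a stop–stop cluster, so [a] is inserted between them. /zavmozotgubopang/ → zavmozotagubopang.
Rule 3 (intervocalic spirantization): /t/ is a stop between vowels /o/ and /a/, so it spirantizes to the fricative [s]. /b/ is a stop between vowels /u/ and /o/, so it spirantizes to the fricative [v]. /p/ is a stop between vowels /o/ and /a/, so it spirantizes to the fricative [f]. /zavmozotagubopang/ → zavmozosaguvofang.
Rule 4 (final cluster simplification): /g/ is the second consonant of a word-final cluster /ng/, so it deletes. /zavmozosaguvofang/ → zavmozosaguvofan.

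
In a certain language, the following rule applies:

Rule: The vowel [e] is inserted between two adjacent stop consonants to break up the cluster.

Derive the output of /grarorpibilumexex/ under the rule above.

grarorpibilumexex

No segment of /grarorpibilumexex/ meets the structural description of the rule, so the form surfaces unchanged.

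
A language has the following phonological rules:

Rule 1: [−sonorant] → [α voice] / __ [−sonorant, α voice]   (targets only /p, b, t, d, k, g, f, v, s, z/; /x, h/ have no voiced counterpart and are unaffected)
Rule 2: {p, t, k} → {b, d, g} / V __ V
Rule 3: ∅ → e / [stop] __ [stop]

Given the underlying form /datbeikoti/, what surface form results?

Rule 1 (regressive voicing assimilation): /t/ precedes the voiced obstruent /b/, so it voices to [d] by assimilation. /datbeikoti/ → dadbeikoti.
Rule 2 (intervocalic voicing): /k/ is a voiceless stop between vowels /i/ and /o/, so it voices to [g]. /t/ is a voiceless stop between vowels /o/ and /i/, so it voices to [d]. /dadbeikoti/ → dadbeigodi.
Rule 3 (stop-cluster e-epenthesis): /d/ and /b/ form a stop–stop cluster, so [e] is inserted between them. /dadbeigodi/ → dadebeigodi.

dadebeigodi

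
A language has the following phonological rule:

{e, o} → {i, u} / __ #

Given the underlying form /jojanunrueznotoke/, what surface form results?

jojanunrueznotoki

/e/ is a mid vowel in word-final position, so it raises to [i].
The other instances of /o/, /e/ do not occur in the required environment and remain unchanged.
Surface form: [jojanunrueznotoki].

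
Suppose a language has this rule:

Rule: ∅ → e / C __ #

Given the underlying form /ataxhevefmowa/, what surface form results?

No segment of /ataxhevefmowa/ meets the structural description of the rule, so the form surfaces unchanged.

ataxhevefmowa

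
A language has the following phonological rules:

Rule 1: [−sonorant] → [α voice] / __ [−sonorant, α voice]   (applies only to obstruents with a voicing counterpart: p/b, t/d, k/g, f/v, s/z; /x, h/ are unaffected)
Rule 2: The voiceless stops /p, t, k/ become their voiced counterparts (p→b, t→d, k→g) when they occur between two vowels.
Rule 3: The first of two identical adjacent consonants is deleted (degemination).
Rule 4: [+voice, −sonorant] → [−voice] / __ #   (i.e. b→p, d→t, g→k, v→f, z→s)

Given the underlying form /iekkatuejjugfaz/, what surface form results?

Rule 1 (regressive voicing assimilation): /g/ precedes the voiceless obstruent /f/, so it devoices to [k] by assimilation. /iekkatuejjugfaz/ → iekkatuejjukfaz.
Rule 2 (intervocalic voicing): /t/ is a voiceless stop between vowels /a/ and /u/, so it voices to [d]. /iekkatuejjukfaz/ → iekkaduejjukfaz.
Rule 3 (degemination): /kk/ is a geminate; the first /k/ deletes. /jj/ is a geminate; the first /j/ deletes. /iekkaduejjukfaz/ → iekaduejukfaz.
Rule 4 (final devoicing): /z/ is a voiced obstruent in word-final position, so it devoices to [s]. /iekaduejukfaz/ → iekaduejukfas.

iekaduejukfas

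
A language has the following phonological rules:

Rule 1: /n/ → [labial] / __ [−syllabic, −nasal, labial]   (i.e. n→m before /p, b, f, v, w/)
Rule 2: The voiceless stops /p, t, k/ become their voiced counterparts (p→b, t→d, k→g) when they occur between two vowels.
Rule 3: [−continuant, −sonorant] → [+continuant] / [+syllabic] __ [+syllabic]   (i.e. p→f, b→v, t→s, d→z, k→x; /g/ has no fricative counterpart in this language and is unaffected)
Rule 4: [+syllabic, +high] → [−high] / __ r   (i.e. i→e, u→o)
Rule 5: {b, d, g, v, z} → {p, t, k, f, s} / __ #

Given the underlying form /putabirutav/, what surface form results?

puzaveruzaf

Rule 1 (nasal place assimilation): no segment meets the environment; /putabirutav/ is unchanged.
Rule 2 (intervocalic voicing): /t/ is a voiceless stop between vowels /u/ and /a/, so it voices to [d]. /t/ is a voiceless stop between vowels /u/ and /a/, so it voices to [d]. /putabirutav/ → pudabirudav.
Rule 3 (intervocalic spirantization): /d/ is a stop between vowels /u/ and /a/, so it spirantizes to the fricative [z]. /b/ is a stop between vowels /a/ and /i/, so it spirantizes to the fricative [v]. /d/ is a stop between vowels /u/ and /a/, so it spirantizes to the fricative [z]. /pudabirudav/ → puzaviruzav.
Rule 4 (pre-rhotic lowering): /i/ is a high vowel immediately before /r/, so it lowers to [e]. /puzaviruzav/ → puzaveruzav.
Rule 5 (final devoicing): /v/ is a voiced obstruent in word-final position, so it devoices to [f]. /puzaveruzav/ → puzaveruzaf.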